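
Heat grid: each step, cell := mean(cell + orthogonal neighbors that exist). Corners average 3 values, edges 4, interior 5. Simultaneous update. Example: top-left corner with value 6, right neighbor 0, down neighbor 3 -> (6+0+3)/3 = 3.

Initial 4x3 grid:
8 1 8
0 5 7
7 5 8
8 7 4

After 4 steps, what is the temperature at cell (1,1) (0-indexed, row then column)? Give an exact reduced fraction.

Answer: 193477/36000

Derivation:
Step 1: cell (1,1) = 18/5
Step 2: cell (1,1) = 11/2
Step 3: cell (1,1) = 2987/600
Step 4: cell (1,1) = 193477/36000
Full grid after step 4:
  20783/4320 424487/86400 69889/12960
  35521/7200 193477/36000 118463/21600
  121841/21600 101611/18000 129641/21600
  1903/324 264947/43200 3941/648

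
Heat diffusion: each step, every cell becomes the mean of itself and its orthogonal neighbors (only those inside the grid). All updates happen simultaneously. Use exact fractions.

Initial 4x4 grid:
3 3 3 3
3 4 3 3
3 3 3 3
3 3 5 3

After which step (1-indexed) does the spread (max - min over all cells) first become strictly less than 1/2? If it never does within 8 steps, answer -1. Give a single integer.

Answer: 3

Derivation:
Step 1: max=11/3, min=3, spread=2/3
Step 2: max=211/60, min=3, spread=31/60
Step 3: max=1831/540, min=733/240, spread=727/2160
  -> spread < 1/2 first at step 3
Step 4: max=360737/108000, min=22247/7200, spread=3379/13500
Step 5: max=804653/243000, min=74797/24000, spread=378667/1944000
Step 6: max=23964491/7290000, min=20326387/6480000, spread=1755689/11664000
Step 7: max=1431057601/437400000, min=2041702337/648000000, spread=2116340941/17496000000
Step 8: max=5344612769/1640250000, min=20472746591/6480000000, spread=51983612209/524880000000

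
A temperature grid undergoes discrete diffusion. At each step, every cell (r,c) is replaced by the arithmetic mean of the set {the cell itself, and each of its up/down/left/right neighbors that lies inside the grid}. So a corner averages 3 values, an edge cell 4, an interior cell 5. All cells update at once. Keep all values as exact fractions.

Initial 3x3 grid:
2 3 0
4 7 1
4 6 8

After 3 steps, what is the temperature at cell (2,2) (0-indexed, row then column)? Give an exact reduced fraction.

Answer: 3299/720

Derivation:
Step 1: cell (2,2) = 5
Step 2: cell (2,2) = 61/12
Step 3: cell (2,2) = 3299/720
Full grid after step 3:
  2479/720 3019/900 1673/540
  60629/14400 3983/1000 14251/3600
  5081/1080 70229/14400 3299/720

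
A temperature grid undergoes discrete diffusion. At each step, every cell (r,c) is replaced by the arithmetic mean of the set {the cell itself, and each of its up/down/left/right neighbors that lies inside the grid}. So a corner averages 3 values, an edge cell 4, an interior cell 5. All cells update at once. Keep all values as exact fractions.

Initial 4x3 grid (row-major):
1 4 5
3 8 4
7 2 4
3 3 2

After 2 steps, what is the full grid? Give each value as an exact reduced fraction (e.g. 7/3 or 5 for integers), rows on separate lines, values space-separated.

After step 1:
  8/3 9/2 13/3
  19/4 21/5 21/4
  15/4 24/5 3
  13/3 5/2 3
After step 2:
  143/36 157/40 169/36
  461/120 47/10 1007/240
  529/120 73/20 321/80
  127/36 439/120 17/6

Answer: 143/36 157/40 169/36
461/120 47/10 1007/240
529/120 73/20 321/80
127/36 439/120 17/6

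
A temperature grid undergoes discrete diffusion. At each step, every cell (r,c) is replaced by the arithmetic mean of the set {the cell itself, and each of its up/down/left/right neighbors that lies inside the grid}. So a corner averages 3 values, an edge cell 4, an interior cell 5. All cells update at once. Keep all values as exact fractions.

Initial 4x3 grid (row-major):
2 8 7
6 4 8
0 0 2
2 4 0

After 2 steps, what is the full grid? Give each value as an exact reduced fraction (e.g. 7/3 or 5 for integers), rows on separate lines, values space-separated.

Answer: 163/36 469/80 109/18
233/60 207/50 1237/240
9/4 66/25 47/16
11/6 15/8 2

Derivation:
After step 1:
  16/3 21/4 23/3
  3 26/5 21/4
  2 2 5/2
  2 3/2 2
After step 2:
  163/36 469/80 109/18
  233/60 207/50 1237/240
  9/4 66/25 47/16
  11/6 15/8 2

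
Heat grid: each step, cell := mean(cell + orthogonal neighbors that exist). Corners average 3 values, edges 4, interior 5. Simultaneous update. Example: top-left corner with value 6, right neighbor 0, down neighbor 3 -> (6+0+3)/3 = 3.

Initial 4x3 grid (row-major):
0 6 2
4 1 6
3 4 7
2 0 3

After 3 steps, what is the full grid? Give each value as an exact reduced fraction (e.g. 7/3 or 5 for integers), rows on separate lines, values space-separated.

Answer: 3361/1080 15443/4800 8437/2160
20327/7200 3581/1000 6763/1800
20887/7200 3101/1000 13831/3600
535/216 14423/4800 1429/432

Derivation:
After step 1:
  10/3 9/4 14/3
  2 21/5 4
  13/4 3 5
  5/3 9/4 10/3
After step 2:
  91/36 289/80 131/36
  767/240 309/100 67/15
  119/48 177/50 23/6
  43/18 41/16 127/36
After step 3:
  3361/1080 15443/4800 8437/2160
  20327/7200 3581/1000 6763/1800
  20887/7200 3101/1000 13831/3600
  535/216 14423/4800 1429/432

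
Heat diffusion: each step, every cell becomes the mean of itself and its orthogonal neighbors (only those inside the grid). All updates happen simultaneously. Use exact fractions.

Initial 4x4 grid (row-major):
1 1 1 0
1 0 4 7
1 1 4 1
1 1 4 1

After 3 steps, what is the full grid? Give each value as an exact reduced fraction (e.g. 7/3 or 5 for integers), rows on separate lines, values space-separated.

After step 1:
  1 3/4 3/2 8/3
  3/4 7/5 16/5 3
  1 7/5 14/5 13/4
  1 7/4 5/2 2
After step 2:
  5/6 93/80 487/240 43/18
  83/80 3/2 119/50 727/240
  83/80 167/100 263/100 221/80
  5/4 133/80 181/80 31/12
After step 3:
  91/90 221/160 14329/7200 2681/1080
  529/480 31/20 6941/3000 19009/7200
  999/800 17/10 2341/1000 2201/800
  79/60 1369/800 5483/2400 913/360

Answer: 91/90 221/160 14329/7200 2681/1080
529/480 31/20 6941/3000 19009/7200
999/800 17/10 2341/1000 2201/800
79/60 1369/800 5483/2400 913/360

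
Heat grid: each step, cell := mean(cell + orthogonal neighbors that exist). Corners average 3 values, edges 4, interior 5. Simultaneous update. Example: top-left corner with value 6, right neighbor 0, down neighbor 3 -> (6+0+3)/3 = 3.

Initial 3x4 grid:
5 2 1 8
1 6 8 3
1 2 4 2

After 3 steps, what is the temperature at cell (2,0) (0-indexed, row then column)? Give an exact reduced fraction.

Step 1: cell (2,0) = 4/3
Step 2: cell (2,0) = 47/18
Step 3: cell (2,0) = 3049/1080
Full grid after step 3:
  3449/1080 26317/7200 10169/2400 1559/360
  4861/1600 7047/2000 8027/2000 6941/1600
  3049/1080 23417/7200 9169/2400 1429/360

Answer: 3049/1080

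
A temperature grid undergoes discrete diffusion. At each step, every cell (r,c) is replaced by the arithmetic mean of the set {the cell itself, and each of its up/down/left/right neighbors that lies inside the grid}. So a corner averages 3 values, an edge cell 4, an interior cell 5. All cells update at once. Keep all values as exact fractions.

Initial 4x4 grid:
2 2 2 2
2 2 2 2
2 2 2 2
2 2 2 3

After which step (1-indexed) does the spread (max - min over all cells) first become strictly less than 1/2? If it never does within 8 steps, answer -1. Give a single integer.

Answer: 1

Derivation:
Step 1: max=7/3, min=2, spread=1/3
  -> spread < 1/2 first at step 1
Step 2: max=41/18, min=2, spread=5/18
Step 3: max=473/216, min=2, spread=41/216
Step 4: max=14003/6480, min=2, spread=1043/6480
Step 5: max=414353/194400, min=2, spread=25553/194400
Step 6: max=12335459/5832000, min=36079/18000, spread=645863/5832000
Step 7: max=367561691/174960000, min=240971/120000, spread=16225973/174960000
Step 8: max=10975077983/5248800000, min=108701/54000, spread=409340783/5248800000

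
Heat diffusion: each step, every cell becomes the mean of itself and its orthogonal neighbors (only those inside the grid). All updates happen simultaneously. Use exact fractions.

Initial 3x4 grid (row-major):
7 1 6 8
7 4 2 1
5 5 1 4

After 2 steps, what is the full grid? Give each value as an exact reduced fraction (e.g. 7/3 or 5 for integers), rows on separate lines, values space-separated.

Answer: 61/12 351/80 331/80 13/3
1213/240 103/25 88/25 271/80
91/18 973/240 231/80 35/12

Derivation:
After step 1:
  5 9/2 17/4 5
  23/4 19/5 14/5 15/4
  17/3 15/4 3 2
After step 2:
  61/12 351/80 331/80 13/3
  1213/240 103/25 88/25 271/80
  91/18 973/240 231/80 35/12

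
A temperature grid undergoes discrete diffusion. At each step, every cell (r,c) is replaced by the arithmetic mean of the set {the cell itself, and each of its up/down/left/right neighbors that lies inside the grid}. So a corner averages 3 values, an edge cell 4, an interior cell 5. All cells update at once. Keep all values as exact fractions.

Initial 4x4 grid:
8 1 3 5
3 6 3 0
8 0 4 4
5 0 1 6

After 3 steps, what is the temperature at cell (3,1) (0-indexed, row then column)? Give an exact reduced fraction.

Step 1: cell (3,1) = 3/2
Step 2: cell (3,1) = 731/240
Step 3: cell (3,1) = 21101/7200
Full grid after step 3:
  3037/720 593/150 1417/450 839/270
  3541/800 6971/2000 2459/750 5383/1800
  26741/7200 10519/3000 3473/1200 5683/1800
  3913/1080 21101/7200 21637/7200 6499/2160

Answer: 21101/7200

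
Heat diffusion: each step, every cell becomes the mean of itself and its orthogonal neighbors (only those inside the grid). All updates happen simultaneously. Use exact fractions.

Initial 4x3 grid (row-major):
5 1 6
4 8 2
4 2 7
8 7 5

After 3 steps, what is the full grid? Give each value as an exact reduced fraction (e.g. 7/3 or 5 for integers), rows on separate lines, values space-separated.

Answer: 8879/2160 3203/720 2953/720
1373/288 2573/600 457/96
7051/1440 1583/300 6961/1440
12101/2160 1531/288 11981/2160

Derivation:
After step 1:
  10/3 5 3
  21/4 17/5 23/4
  9/2 28/5 4
  19/3 11/2 19/3
After step 2:
  163/36 221/60 55/12
  989/240 5 323/80
  1301/240 23/5 1301/240
  49/9 713/120 95/18
After step 3:
  8879/2160 3203/720 2953/720
  1373/288 2573/600 457/96
  7051/1440 1583/300 6961/1440
  12101/2160 1531/288 11981/2160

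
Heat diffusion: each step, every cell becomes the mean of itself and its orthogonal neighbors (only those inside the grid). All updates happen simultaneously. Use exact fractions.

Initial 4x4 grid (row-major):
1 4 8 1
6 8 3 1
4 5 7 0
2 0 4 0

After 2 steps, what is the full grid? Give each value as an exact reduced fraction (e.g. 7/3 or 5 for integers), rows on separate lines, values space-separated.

Answer: 41/9 1087/240 1079/240 103/36
67/15 127/25 393/100 719/240
79/20 104/25 15/4 503/240
3 123/40 319/120 73/36

Derivation:
After step 1:
  11/3 21/4 4 10/3
  19/4 26/5 27/5 5/4
  17/4 24/5 19/5 2
  2 11/4 11/4 4/3
After step 2:
  41/9 1087/240 1079/240 103/36
  67/15 127/25 393/100 719/240
  79/20 104/25 15/4 503/240
  3 123/40 319/120 73/36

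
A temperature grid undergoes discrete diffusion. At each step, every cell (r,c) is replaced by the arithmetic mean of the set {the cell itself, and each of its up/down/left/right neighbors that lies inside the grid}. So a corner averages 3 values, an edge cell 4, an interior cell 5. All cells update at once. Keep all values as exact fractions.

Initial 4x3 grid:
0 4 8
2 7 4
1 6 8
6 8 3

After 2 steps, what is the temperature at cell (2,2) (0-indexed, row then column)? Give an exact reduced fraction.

Answer: 73/12

Derivation:
Step 1: cell (2,2) = 21/4
Step 2: cell (2,2) = 73/12
Full grid after step 2:
  37/12 1001/240 101/18
  257/80 123/25 329/60
  69/16 507/100 73/12
  29/6 277/48 52/9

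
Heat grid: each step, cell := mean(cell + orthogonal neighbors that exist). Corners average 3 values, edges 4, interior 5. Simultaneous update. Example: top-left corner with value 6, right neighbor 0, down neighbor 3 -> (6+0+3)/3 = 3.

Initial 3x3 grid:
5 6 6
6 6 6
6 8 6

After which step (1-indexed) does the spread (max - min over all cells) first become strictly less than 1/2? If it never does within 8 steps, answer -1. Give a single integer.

Answer: 3

Derivation:
Step 1: max=20/3, min=17/3, spread=1
Step 2: max=787/120, min=103/18, spread=301/360
Step 3: max=6917/1080, min=85223/14400, spread=21011/43200
  -> spread < 1/2 first at step 3
Step 4: max=2728303/432000, min=386809/64800, spread=448729/1296000
Step 5: max=24388373/3888000, min=23484623/3888000, spread=1205/5184
Step 6: max=1453302931/233280000, min=1415236681/233280000, spread=10151/62208
Step 7: max=86920263557/13996800000, min=85316819807/13996800000, spread=85517/746496
Step 8: max=5199304079779/839808000000, min=5131763673529/839808000000, spread=720431/8957952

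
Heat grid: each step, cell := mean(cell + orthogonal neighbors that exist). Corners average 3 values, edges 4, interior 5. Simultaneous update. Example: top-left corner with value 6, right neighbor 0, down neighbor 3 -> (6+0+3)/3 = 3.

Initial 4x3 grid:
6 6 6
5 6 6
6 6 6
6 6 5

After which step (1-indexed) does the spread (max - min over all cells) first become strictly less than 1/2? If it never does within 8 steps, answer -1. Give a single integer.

Answer: 1

Derivation:
Step 1: max=6, min=17/3, spread=1/3
  -> spread < 1/2 first at step 1
Step 2: max=6, min=103/18, spread=5/18
Step 3: max=4261/720, min=6269/1080, spread=49/432
Step 4: max=127631/21600, min=753131/129600, spread=2531/25920
Step 5: max=1270609/216000, min=301926911/51840000, spread=3019249/51840000
Step 6: max=114240949/19440000, min=302163289/51840000, spread=297509/6220800
Step 7: max=1710914479/291600000, min=1088587200791/186624000000, spread=6398065769/186624000000
Step 8: max=68394621049/11664000000, min=3266494535227/559872000000, spread=131578201/4478976000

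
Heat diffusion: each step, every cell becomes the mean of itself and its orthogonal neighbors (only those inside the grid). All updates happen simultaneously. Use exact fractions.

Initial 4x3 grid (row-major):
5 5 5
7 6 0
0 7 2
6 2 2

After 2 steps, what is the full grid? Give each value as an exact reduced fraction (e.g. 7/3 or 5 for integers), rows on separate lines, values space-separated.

After step 1:
  17/3 21/4 10/3
  9/2 5 13/4
  5 17/5 11/4
  8/3 17/4 2
After step 2:
  185/36 77/16 71/18
  121/24 107/25 43/12
  467/120 102/25 57/20
  143/36 739/240 3

Answer: 185/36 77/16 71/18
121/24 107/25 43/12
467/120 102/25 57/20
143/36 739/240 3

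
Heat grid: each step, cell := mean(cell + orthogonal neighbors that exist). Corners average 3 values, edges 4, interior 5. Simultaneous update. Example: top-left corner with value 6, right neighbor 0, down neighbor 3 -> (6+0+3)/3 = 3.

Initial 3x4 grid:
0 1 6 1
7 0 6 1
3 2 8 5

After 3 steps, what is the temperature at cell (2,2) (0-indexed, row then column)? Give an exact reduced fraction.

Step 1: cell (2,2) = 21/4
Step 2: cell (2,2) = 521/120
Step 3: cell (2,2) = 7441/1800
Full grid after step 3:
  5887/2160 19969/7200 23089/7200 3551/1080
  20929/7200 19987/6000 2689/750 54373/14400
  154/45 4349/1200 7441/1800 8947/2160

Answer: 7441/1800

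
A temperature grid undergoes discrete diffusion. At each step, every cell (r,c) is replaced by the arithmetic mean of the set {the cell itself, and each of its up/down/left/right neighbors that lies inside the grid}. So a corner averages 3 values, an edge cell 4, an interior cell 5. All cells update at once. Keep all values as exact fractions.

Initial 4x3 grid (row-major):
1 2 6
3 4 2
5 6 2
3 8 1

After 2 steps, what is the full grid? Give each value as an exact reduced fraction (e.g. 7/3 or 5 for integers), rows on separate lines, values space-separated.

After step 1:
  2 13/4 10/3
  13/4 17/5 7/2
  17/4 5 11/4
  16/3 9/2 11/3
After step 2:
  17/6 719/240 121/36
  129/40 92/25 779/240
  107/24 199/50 179/48
  169/36 37/8 131/36

Answer: 17/6 719/240 121/36
129/40 92/25 779/240
107/24 199/50 179/48
169/36 37/8 131/36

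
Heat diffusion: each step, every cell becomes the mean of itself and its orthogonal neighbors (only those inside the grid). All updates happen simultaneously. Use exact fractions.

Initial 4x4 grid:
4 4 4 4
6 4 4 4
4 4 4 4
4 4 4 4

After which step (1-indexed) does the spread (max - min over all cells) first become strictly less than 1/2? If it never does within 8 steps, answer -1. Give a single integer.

Step 1: max=14/3, min=4, spread=2/3
Step 2: max=271/60, min=4, spread=31/60
Step 3: max=2371/540, min=4, spread=211/540
  -> spread < 1/2 first at step 3
Step 4: max=232843/54000, min=4, spread=16843/54000
Step 5: max=2082643/486000, min=18079/4500, spread=130111/486000
Step 6: max=61962367/14580000, min=1087159/270000, spread=3255781/14580000
Step 7: max=1849953691/437400000, min=1091107/270000, spread=82360351/437400000
Step 8: max=55239316891/13122000000, min=196906441/48600000, spread=2074577821/13122000000

Answer: 3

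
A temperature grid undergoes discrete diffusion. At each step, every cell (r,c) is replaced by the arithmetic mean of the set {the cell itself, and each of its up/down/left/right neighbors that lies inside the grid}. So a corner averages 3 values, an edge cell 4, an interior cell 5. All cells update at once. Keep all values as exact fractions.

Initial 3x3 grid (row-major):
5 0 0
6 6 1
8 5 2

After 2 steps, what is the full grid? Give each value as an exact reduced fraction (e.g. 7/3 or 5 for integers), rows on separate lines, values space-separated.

After step 1:
  11/3 11/4 1/3
  25/4 18/5 9/4
  19/3 21/4 8/3
After step 2:
  38/9 207/80 16/9
  397/80 201/50 177/80
  107/18 357/80 61/18

Answer: 38/9 207/80 16/9
397/80 201/50 177/80
107/18 357/80 61/18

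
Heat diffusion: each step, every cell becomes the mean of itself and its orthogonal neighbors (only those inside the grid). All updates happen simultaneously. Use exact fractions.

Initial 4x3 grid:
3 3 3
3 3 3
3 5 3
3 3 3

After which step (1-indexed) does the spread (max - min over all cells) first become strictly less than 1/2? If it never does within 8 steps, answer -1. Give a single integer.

Step 1: max=7/2, min=3, spread=1/2
Step 2: max=173/50, min=3, spread=23/50
  -> spread < 1/2 first at step 2
Step 3: max=8011/2400, min=613/200, spread=131/480
Step 4: max=71351/21600, min=11191/3600, spread=841/4320
Step 5: max=28462051/8640000, min=2253373/720000, spread=56863/345600
Step 6: max=254814341/77760000, min=20429543/6480000, spread=386393/3110400
Step 7: max=101705723131/31104000000, min=8196358813/2592000000, spread=26795339/248832000
Step 8: max=6082535714129/1866240000000, min=493646149667/155520000000, spread=254051069/2985984000

Answer: 2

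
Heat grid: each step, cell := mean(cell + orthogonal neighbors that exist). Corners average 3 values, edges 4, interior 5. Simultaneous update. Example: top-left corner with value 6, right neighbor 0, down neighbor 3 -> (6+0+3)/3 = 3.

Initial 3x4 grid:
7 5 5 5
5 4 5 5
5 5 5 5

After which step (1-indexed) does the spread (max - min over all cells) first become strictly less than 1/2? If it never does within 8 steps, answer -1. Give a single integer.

Answer: 3

Derivation:
Step 1: max=17/3, min=19/4, spread=11/12
Step 2: max=97/18, min=391/80, spread=361/720
Step 3: max=5669/1080, min=3939/800, spread=7027/21600
  -> spread < 1/2 first at step 3
Step 4: max=670517/129600, min=118523/24000, spread=9529/40500
Step 5: max=39897193/7776000, min=534469/108000, spread=56617/311040
Step 6: max=2380199087/466560000, min=64277917/12960000, spread=2647763/18662400
Step 7: max=142283753533/27993600000, min=3864231803/777600000, spread=25371269/223948800
Step 8: max=8513633598647/1679616000000, min=232298141077/46656000000, spread=1207204159/13436928000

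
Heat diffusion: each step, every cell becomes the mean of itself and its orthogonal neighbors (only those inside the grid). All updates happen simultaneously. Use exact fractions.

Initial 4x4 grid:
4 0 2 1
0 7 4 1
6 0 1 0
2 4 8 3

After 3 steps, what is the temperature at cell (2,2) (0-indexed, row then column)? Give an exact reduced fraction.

Step 1: cell (2,2) = 13/5
Step 2: cell (2,2) = 289/100
Step 3: cell (2,2) = 16291/6000
Full grid after step 3:
  5417/2160 2401/900 923/450 811/432
  21803/7200 3079/1200 14957/6000 13973/7200
  2371/800 6467/2000 16291/6000 17797/7200
  2497/720 3949/1200 11771/3600 6241/2160

Answer: 16291/6000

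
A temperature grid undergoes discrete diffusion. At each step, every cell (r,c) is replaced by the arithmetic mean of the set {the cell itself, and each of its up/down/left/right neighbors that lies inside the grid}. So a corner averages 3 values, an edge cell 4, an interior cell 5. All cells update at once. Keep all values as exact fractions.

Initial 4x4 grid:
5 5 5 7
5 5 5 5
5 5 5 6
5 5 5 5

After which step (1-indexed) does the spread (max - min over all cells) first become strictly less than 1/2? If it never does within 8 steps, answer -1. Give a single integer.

Answer: 3

Derivation:
Step 1: max=23/4, min=5, spread=3/4
Step 2: max=203/36, min=5, spread=23/36
Step 3: max=1177/216, min=5, spread=97/216
  -> spread < 1/2 first at step 3
Step 4: max=175151/32400, min=5009/1000, spread=64297/162000
Step 5: max=5192177/972000, min=16954/3375, spread=12377/38880
Step 6: max=154861937/29160000, min=100839/20000, spread=313547/1166400
Step 7: max=923675953/174960000, min=24563063/4860000, spread=7881137/34992000
Step 8: max=138006516101/26244000000, min=7390813357/1458000000, spread=198875027/1049760000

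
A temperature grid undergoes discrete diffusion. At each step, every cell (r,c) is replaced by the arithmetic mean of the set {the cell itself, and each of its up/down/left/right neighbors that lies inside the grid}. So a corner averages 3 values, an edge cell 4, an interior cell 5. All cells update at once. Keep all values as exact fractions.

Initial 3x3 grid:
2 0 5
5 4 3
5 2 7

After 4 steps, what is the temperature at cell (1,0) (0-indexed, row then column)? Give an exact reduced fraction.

Step 1: cell (1,0) = 4
Step 2: cell (1,0) = 197/60
Step 3: cell (1,0) = 6407/1800
Step 4: cell (1,0) = 740483/216000
Full grid after step 4:
  421021/129600 921019/288000 219823/64800
  740483/216000 17997/5000 3092557/864000
  81791/21600 545197/144000 56419/14400

Answer: 740483/216000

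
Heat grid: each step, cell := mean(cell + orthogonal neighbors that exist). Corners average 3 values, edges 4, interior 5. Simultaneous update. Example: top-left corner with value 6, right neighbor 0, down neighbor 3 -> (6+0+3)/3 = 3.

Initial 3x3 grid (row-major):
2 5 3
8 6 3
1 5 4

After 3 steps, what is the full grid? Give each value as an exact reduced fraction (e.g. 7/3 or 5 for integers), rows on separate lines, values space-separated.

Answer: 367/80 15437/3600 2281/540
64373/14400 26951/6000 14837/3600
9829/2160 15437/3600 767/180

Derivation:
After step 1:
  5 4 11/3
  17/4 27/5 4
  14/3 4 4
After step 2:
  53/12 271/60 35/9
  1159/240 433/100 64/15
  155/36 271/60 4
After step 3:
  367/80 15437/3600 2281/540
  64373/14400 26951/6000 14837/3600
  9829/2160 15437/3600 767/180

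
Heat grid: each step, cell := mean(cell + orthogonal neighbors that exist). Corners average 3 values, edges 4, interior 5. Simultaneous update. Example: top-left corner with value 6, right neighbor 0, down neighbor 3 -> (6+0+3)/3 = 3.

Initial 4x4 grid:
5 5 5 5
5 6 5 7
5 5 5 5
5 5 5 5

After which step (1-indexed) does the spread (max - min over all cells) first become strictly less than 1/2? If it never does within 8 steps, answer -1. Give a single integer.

Step 1: max=17/3, min=5, spread=2/3
Step 2: max=167/30, min=5, spread=17/30
Step 3: max=11761/2160, min=2013/400, spread=2227/5400
  -> spread < 1/2 first at step 3
Step 4: max=579833/108000, min=36391/7200, spread=2123/6750
Step 5: max=10410121/1944000, min=1098853/216000, spread=130111/486000
Step 6: max=310277743/58320000, min=33028291/6480000, spread=3255781/14580000
Step 7: max=9280618681/1749600000, min=994575253/194400000, spread=82360351/437400000
Step 8: max=277407656623/52488000000, min=29901038371/5832000000, spread=2074577821/13122000000

Answer: 3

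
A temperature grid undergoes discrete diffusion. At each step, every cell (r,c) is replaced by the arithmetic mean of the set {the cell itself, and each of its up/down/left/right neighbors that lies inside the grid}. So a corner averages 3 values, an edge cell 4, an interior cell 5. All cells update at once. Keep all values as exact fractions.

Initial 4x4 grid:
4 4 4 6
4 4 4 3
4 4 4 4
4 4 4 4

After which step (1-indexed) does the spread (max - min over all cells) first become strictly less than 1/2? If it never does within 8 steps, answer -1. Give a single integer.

Step 1: max=9/2, min=15/4, spread=3/4
Step 2: max=157/36, min=391/100, spread=203/450
  -> spread < 1/2 first at step 2
Step 3: max=15079/3600, min=1187/300, spread=167/720
Step 4: max=134989/32400, min=21409/5400, spread=1307/6480
Step 5: max=4004887/972000, min=1074419/270000, spread=684893/4860000
Step 6: max=119712223/29160000, min=861817/216000, spread=210433/1822500
Step 7: max=3575263219/874800000, min=67426/16875, spread=79899379/874800000
Step 8: max=106999462939/26244000000, min=19438476331/4860000000, spread=5079226879/65610000000

Answer: 2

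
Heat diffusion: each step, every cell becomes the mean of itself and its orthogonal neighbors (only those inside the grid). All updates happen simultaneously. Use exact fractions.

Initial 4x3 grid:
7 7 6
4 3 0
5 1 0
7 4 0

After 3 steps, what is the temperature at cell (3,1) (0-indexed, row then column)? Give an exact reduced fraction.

Step 1: cell (3,1) = 3
Step 2: cell (3,1) = 46/15
Step 3: cell (3,1) = 2567/900
Full grid after step 3:
  709/144 64987/14400 1633/432
  5371/1200 21623/6000 10663/3600
  13993/3600 9119/3000 7393/3600
  2069/540 2567/900 2233/1080

Answer: 2567/900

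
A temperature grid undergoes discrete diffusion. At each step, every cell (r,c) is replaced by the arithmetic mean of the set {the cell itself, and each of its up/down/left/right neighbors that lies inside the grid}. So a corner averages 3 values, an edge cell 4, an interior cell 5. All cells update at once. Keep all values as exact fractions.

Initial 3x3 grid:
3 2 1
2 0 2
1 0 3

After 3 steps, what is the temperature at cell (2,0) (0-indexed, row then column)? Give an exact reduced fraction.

Answer: 467/360

Derivation:
Step 1: cell (2,0) = 1
Step 2: cell (2,0) = 7/6
Step 3: cell (2,0) = 467/360
Full grid after step 3:
  893/540 3809/2400 853/540
  10427/7200 4349/3000 10427/7200
  467/360 4601/3600 1481/1080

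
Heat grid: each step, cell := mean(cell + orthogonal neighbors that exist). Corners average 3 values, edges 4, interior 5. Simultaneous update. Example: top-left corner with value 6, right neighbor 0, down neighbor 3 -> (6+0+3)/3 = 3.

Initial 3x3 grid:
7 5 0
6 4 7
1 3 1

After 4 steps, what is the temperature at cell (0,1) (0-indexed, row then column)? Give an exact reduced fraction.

Answer: 1381/320

Derivation:
Step 1: cell (0,1) = 4
Step 2: cell (0,1) = 19/4
Step 3: cell (0,1) = 17/4
Step 4: cell (0,1) = 1381/320
Full grid after step 4:
  1265/288 1381/320 191/48
  73189/17280 18757/4800 33067/8640
  19789/5184 42941/11520 18095/5184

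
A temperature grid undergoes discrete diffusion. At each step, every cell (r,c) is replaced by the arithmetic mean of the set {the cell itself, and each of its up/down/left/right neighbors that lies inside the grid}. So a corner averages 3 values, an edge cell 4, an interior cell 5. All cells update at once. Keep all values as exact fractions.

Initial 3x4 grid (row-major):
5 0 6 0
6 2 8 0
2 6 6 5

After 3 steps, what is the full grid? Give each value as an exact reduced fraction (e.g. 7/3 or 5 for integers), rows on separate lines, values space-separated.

After step 1:
  11/3 13/4 7/2 2
  15/4 22/5 22/5 13/4
  14/3 4 25/4 11/3
After step 2:
  32/9 889/240 263/80 35/12
  989/240 99/25 109/25 799/240
  149/36 1159/240 1099/240 79/18
After step 3:
  4097/1080 26113/7200 8561/2400 143/45
  56791/14400 25169/6000 23419/6000 53981/14400
  589/135 31513/7200 32683/7200 4427/1080

Answer: 4097/1080 26113/7200 8561/2400 143/45
56791/14400 25169/6000 23419/6000 53981/14400
589/135 31513/7200 32683/7200 4427/1080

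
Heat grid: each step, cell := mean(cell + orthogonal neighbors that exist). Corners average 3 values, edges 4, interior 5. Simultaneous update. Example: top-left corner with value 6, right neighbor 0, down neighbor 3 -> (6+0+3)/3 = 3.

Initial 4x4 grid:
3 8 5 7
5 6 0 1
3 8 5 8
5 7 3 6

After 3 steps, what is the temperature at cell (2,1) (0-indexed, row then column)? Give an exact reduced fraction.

Step 1: cell (2,1) = 29/5
Step 2: cell (2,1) = 27/5
Step 3: cell (2,1) = 5129/1000
Full grid after step 3:
  2771/540 4447/900 4237/900 4747/1080
  4507/900 7547/1500 13789/3000 16213/3600
  313/60 5129/1000 7501/1500 3457/720
  1903/360 431/80 755/144 2797/540

Answer: 5129/1000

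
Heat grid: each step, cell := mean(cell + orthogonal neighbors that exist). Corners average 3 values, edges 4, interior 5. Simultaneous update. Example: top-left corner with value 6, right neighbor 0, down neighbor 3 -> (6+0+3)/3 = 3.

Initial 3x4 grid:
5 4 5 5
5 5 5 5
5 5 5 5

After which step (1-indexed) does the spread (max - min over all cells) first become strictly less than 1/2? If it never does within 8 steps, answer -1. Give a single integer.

Step 1: max=5, min=14/3, spread=1/3
  -> spread < 1/2 first at step 1
Step 2: max=5, min=569/120, spread=31/120
Step 3: max=5, min=5189/1080, spread=211/1080
Step 4: max=8953/1800, min=523103/108000, spread=14077/108000
Step 5: max=536317/108000, min=4719593/972000, spread=5363/48600
Step 6: max=297131/60000, min=142059191/29160000, spread=93859/1166400
Step 7: max=480663533/97200000, min=8537725519/1749600000, spread=4568723/69984000
Step 8: max=14398381111/2916000000, min=513099564371/104976000000, spread=8387449/167961600

Answer: 1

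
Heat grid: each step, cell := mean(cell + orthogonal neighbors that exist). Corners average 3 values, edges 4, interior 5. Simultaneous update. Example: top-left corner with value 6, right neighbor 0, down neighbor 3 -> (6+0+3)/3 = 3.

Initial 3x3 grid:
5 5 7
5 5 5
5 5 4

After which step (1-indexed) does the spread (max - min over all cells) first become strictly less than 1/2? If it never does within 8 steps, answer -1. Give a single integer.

Answer: 3

Derivation:
Step 1: max=17/3, min=14/3, spread=1
Step 2: max=197/36, min=233/48, spread=89/144
Step 3: max=2291/432, min=709/144, spread=41/108
  -> spread < 1/2 first at step 3
Step 4: max=135757/25920, min=4771/960, spread=347/1296
Step 5: max=8066099/1555200, min=2591333/518400, spread=2921/15552
Step 6: max=481357453/93312000, min=156350651/31104000, spread=24611/186624
Step 7: max=28761904691/5598720000, min=3138175799/622080000, spread=207329/2239488
Step 8: max=1721159739277/335923200000, min=566442267259/111974400000, spread=1746635/26873856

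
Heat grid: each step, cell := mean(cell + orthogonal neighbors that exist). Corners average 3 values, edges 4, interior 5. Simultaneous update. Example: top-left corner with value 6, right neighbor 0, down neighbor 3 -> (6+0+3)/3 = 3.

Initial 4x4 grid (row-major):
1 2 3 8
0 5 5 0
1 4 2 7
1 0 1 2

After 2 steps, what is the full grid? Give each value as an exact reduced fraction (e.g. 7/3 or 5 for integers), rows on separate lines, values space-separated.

Answer: 11/6 229/80 167/48 79/18
149/80 131/50 39/10 173/48
379/240 62/25 66/25 893/240
11/9 349/240 593/240 22/9

Derivation:
After step 1:
  1 11/4 9/2 11/3
  7/4 16/5 3 5
  3/2 12/5 19/5 11/4
  2/3 3/2 5/4 10/3
After step 2:
  11/6 229/80 167/48 79/18
  149/80 131/50 39/10 173/48
  379/240 62/25 66/25 893/240
  11/9 349/240 593/240 22/9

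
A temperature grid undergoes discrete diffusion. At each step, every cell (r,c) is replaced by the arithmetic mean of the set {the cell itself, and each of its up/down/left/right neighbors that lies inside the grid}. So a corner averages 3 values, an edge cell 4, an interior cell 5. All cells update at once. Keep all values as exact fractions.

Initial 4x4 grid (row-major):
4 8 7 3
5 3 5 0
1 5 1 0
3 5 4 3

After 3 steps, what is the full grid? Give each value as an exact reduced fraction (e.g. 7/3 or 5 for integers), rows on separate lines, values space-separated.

Answer: 2653/540 33859/7200 31499/7200 7577/2160
29569/7200 259/60 4171/1200 1349/450
2993/800 6829/2000 9361/3000 526/225
487/144 4187/1200 10321/3600 539/216

Derivation:
After step 1:
  17/3 11/2 23/4 10/3
  13/4 26/5 16/5 2
  7/2 3 3 1
  3 17/4 13/4 7/3
After step 2:
  173/36 1327/240 1067/240 133/36
  1057/240 403/100 383/100 143/60
  51/16 379/100 269/100 25/12
  43/12 27/8 77/24 79/36
After step 3:
  2653/540 33859/7200 31499/7200 7577/2160
  29569/7200 259/60 4171/1200 1349/450
  2993/800 6829/2000 9361/3000 526/225
  487/144 4187/1200 10321/3600 539/216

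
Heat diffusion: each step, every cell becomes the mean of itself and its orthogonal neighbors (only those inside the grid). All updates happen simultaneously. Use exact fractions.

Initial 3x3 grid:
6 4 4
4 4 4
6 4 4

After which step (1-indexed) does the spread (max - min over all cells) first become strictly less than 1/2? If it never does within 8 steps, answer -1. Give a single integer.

Step 1: max=5, min=4, spread=1
Step 2: max=85/18, min=4, spread=13/18
Step 3: max=3317/720, min=299/72, spread=109/240
  -> spread < 1/2 first at step 3
Step 4: max=58469/12960, min=7561/1800, spread=20149/64800
Step 5: max=11597933/2592000, min=1105291/259200, spread=545023/2592000
Step 6: max=689463751/155520000, min=13891237/3240000, spread=36295/248832
Step 7: max=41209970597/9331200000, min=3354535831/777600000, spread=305773/2985984
Step 8: max=2462802670159/559872000000, min=33646575497/7776000000, spread=2575951/35831808

Answer: 3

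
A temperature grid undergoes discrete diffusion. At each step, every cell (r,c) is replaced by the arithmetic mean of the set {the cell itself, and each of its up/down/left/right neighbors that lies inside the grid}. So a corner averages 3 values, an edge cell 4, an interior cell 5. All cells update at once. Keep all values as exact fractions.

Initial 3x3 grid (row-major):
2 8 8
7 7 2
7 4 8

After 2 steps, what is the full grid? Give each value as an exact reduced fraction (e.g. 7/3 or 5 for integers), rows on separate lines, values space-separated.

Answer: 53/9 1411/240 37/6
1381/240 607/100 1351/240
73/12 683/120 209/36

Derivation:
After step 1:
  17/3 25/4 6
  23/4 28/5 25/4
  6 13/2 14/3
After step 2:
  53/9 1411/240 37/6
  1381/240 607/100 1351/240
  73/12 683/120 209/36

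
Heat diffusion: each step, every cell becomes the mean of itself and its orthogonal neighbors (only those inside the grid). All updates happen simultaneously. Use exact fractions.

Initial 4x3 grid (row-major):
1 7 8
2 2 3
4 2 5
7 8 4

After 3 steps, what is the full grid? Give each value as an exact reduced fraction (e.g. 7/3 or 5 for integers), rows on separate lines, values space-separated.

Answer: 3871/1080 29429/7200 1627/360
6461/1800 11641/3000 5249/1200
7361/1800 8669/2000 15797/3600
10517/2160 23111/4800 10537/2160

Derivation:
After step 1:
  10/3 9/2 6
  9/4 16/5 9/2
  15/4 21/5 7/2
  19/3 21/4 17/3
After step 2:
  121/36 511/120 5
  47/15 373/100 43/10
  62/15 199/50 67/15
  46/9 429/80 173/36
After step 3:
  3871/1080 29429/7200 1627/360
  6461/1800 11641/3000 5249/1200
  7361/1800 8669/2000 15797/3600
  10517/2160 23111/4800 10537/2160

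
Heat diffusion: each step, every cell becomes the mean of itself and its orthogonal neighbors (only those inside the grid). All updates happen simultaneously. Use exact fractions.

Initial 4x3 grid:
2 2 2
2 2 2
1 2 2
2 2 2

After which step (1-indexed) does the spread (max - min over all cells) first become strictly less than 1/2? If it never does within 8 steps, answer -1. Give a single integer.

Answer: 1

Derivation:
Step 1: max=2, min=5/3, spread=1/3
  -> spread < 1/2 first at step 1
Step 2: max=2, min=209/120, spread=31/120
Step 3: max=2, min=1949/1080, spread=211/1080
Step 4: max=3553/1800, min=199103/108000, spread=14077/108000
Step 5: max=212317/108000, min=1803593/972000, spread=5363/48600
Step 6: max=117131/60000, min=54579191/29160000, spread=93859/1166400
Step 7: max=189063533/97200000, min=3288925519/1749600000, spread=4568723/69984000
Step 8: max=5650381111/2916000000, min=198171564371/104976000000, spread=8387449/167961600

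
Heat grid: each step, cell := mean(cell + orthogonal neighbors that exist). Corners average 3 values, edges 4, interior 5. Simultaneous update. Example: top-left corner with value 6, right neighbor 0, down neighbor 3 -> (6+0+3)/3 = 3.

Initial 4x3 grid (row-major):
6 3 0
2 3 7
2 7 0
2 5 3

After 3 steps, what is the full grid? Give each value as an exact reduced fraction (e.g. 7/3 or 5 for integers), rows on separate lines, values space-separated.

After step 1:
  11/3 3 10/3
  13/4 22/5 5/2
  13/4 17/5 17/4
  3 17/4 8/3
After step 2:
  119/36 18/5 53/18
  437/120 331/100 869/240
  129/40 391/100 769/240
  7/2 799/240 67/18
After step 3:
  3797/1080 329/100 7319/2160
  6067/1800 7233/2000 23543/7200
  4283/1200 10187/3000 26023/7200
  2413/720 52061/14400 923/270

Answer: 3797/1080 329/100 7319/2160
6067/1800 7233/2000 23543/7200
4283/1200 10187/3000 26023/7200
2413/720 52061/14400 923/270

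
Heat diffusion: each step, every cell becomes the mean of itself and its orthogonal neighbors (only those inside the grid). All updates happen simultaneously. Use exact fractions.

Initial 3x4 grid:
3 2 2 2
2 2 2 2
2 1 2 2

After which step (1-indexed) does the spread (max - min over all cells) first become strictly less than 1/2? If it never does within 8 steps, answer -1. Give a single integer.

Step 1: max=7/3, min=5/3, spread=2/3
Step 2: max=41/18, min=209/120, spread=193/360
Step 3: max=2299/1080, min=2233/1200, spread=2893/10800
  -> spread < 1/2 first at step 3
Step 4: max=271621/129600, min=102259/54000, spread=130997/648000
Step 5: max=15944489/7776000, min=4142969/2160000, spread=5149003/38880000
Step 6: max=948688111/466560000, min=37643539/19440000, spread=1809727/18662400
Step 7: max=56439753749/27993600000, min=3783765191/1944000000, spread=9767674993/139968000000
Step 8: max=3371310944191/1679616000000, min=34161647071/17496000000, spread=734342603/13436928000

Answer: 3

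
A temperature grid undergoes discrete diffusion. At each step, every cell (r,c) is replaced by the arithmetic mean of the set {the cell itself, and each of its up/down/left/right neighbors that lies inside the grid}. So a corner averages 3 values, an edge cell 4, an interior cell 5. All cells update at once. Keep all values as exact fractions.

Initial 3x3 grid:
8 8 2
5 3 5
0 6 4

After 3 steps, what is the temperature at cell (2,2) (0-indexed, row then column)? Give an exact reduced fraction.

Answer: 3113/720

Derivation:
Step 1: cell (2,2) = 5
Step 2: cell (2,2) = 47/12
Step 3: cell (2,2) = 3113/720
Full grid after step 3:
  3863/720 7977/1600 3593/720
  16517/3600 1801/375 3501/800
  9349/2160 58193/14400 3113/720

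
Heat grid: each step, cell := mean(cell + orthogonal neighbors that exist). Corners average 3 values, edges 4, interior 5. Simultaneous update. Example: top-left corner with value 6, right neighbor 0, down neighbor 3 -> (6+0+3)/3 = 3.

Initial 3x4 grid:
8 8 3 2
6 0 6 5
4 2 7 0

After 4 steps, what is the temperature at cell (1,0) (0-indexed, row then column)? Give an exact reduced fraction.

Answer: 2025559/432000

Derivation:
Step 1: cell (1,0) = 9/2
Step 2: cell (1,0) = 607/120
Step 3: cell (1,0) = 33701/7200
Step 4: cell (1,0) = 2025559/432000
Full grid after step 4:
  319841/64800 256253/54000 230873/54000 521287/129600
  2025559/432000 790781/180000 1476937/360000 3335663/864000
  92897/21600 49709/12000 15523/4000 163729/43200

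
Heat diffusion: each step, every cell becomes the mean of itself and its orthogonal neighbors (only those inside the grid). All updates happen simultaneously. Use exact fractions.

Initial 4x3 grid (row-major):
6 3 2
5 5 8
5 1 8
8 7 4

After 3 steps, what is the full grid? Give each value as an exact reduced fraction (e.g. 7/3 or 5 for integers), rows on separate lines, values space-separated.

After step 1:
  14/3 4 13/3
  21/4 22/5 23/4
  19/4 26/5 21/4
  20/3 5 19/3
After step 2:
  167/36 87/20 169/36
  143/30 123/25 74/15
  82/15 123/25 169/30
  197/36 29/5 199/36
After step 3:
  619/135 5581/1200 629/135
  17813/3600 2389/500 18163/3600
  18563/3600 1337/250 18913/3600
  3013/540 543/100 3053/540

Answer: 619/135 5581/1200 629/135
17813/3600 2389/500 18163/3600
18563/3600 1337/250 18913/3600
3013/540 543/100 3053/540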